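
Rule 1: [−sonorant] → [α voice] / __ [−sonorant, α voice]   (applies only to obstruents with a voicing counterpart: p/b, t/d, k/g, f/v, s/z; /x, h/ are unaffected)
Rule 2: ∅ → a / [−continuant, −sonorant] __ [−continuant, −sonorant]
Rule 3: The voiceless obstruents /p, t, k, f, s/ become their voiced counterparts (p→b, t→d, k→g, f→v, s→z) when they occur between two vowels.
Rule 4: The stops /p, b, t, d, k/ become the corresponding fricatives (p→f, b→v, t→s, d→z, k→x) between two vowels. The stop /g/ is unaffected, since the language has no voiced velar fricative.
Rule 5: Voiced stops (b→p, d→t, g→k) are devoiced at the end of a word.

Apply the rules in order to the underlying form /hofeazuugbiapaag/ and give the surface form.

hoveazuugaviavaak

Rule 1 (regressive voicing assimilation): no segment meets the environment; /hofeazuugbiapaag/ is unchanged.
Rule 2 (stop-cluster a-epenthesis): /g/ and /b/ form a stop–stop cluster, so [a] is inserted between them. /hofeazuugbiapaag/ → hofeazuugabiapaag.
Rule 3 (intervocalic voicing): /f/ is a voiceless obstruent between vowels /o/ and /e/, so it voices to [v]. /p/ is a voiceless obstruent between vowels /a/ and /a/, so it voices to [b]. /hofeazuugabiapaag/ → hoveazuugabiabaag.
Rule 4 (intervocalic spirantization): /b/ is a stop between vowels /a/ and /i/, so it spirantizes to the fricative [v]. /b/ is a stop between vowels /a/ and /a/, so it spirantizes to the fricative [v]. /hoveazuugabiabaag/ → hoveazuugaviavaag.
Rule 5 (final devoicing): /g/ is a voiced stop in word-final position, so it devoices to [k]. /hoveazuugaviavaag/ → hoveazuugaviavaak.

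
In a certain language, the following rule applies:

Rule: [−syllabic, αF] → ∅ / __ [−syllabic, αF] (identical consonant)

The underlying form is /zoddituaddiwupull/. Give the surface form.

zodituadiwupul

/dd/ is a geminate; the first /d/ deletes.
/dd/ is a geminate; the first /d/ deletes.
/ll/ is a geminate; the first /l/ deletes.
Surface form: [zodituadiwupul].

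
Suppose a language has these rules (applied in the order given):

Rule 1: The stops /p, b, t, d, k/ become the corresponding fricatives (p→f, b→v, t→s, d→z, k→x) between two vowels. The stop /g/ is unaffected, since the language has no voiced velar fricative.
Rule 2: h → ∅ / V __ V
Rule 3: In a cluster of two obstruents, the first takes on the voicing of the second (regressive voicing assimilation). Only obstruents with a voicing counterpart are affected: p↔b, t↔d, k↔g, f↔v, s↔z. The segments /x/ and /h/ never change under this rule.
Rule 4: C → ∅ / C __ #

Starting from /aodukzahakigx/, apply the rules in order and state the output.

Rule 1 (intervocalic spirantization): /d/ is a stop between vowels /o/ and /u/, so it spirantizes to the fricative [z]. /k/ is a stop between vowels /a/ and /i/, so it spirantizes to the fricative [x]. /aodukzahakigx/ → aozukzahaxigx.
Rule 2 (intervocalic h-deletion): /h/ occurs between vowels /a/ and /a/, so it deletes. /aozukzahaxigx/ → aozukzaaxigx.
Rule 3 (regressive voicing assimilation): /k/ precedes the voiced obstruent /z/, so it voices to [g] by assimilation. /g/ precedes the voiceless obstruent /x/, so it devoices to [k] by assimilation. /aozukzaaxigx/ → aozugzaaxikx.
Rule 4 (final cluster simplification): /x/ is the second consonant of a word-final cluster /kx/, so it deletes. /aozugzaaxikx/ → aozugzaaxik.

aozugzaaxik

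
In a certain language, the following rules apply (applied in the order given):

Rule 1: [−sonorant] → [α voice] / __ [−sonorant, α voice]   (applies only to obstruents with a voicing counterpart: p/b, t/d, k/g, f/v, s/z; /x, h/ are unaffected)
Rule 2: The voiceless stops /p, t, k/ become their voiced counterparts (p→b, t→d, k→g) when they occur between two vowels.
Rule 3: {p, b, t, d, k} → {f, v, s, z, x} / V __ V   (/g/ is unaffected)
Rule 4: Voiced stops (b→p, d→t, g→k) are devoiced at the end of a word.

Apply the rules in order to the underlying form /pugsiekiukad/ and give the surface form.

puksiegiugat

Rule 1 (regressive voicing assimilation): /g/ precedes the voiceless obstruent /s/, so it devoices to [k] by assimilation. /pugsiekiukad/ → puksiekiukad.
Rule 2 (intervocalic voicing): /k/ is a voiceless stop between vowels /e/ and /i/, so it voices to [g]. /k/ is a voiceless stop between vowels /u/ and /a/, so it voices to [g]. /puksiekiukad/ → puksiegiugad.
Rule 3 (intervocalic spirantization): no segment meets the environment; /puksiegiugad/ is unchanged.
Rule 4 (final devoicing): /d/ is a voiced stop in word-final position, so it devoices to [t]. /puksiegiugad/ → puksiegiugat.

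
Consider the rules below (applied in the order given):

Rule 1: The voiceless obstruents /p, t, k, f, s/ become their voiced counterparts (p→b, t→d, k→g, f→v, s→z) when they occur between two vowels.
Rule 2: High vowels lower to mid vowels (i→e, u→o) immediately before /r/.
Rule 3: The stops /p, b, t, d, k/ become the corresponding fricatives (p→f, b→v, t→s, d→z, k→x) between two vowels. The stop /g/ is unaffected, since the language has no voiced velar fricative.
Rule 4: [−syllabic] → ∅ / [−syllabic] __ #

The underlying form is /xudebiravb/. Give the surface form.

Rule 1 (intervocalic voicing): no segment meets the environment; /xudebiravb/ is unchanged.
Rule 2 (pre-rhotic lowering): /i/ is a high vowel immediately before /r/, so it lowers to [e]. /xudebiravb/ → xudeberavb.
Rule 3 (intervocalic spirantization): /d/ is a stop between vowels /u/ and /e/, so it spirantizes to the fricative [z]. /b/ is a stop between vowels /e/ and /e/, so it spirantizes to the fricative [v]. /xudeberavb/ → xuzeveravb.
Rule 4 (final cluster simplification): /b/ is the second consonant of a word-final cluster /vb/, so it deletes. /xuzeveravb/ → xuzeverav.

xuzeverav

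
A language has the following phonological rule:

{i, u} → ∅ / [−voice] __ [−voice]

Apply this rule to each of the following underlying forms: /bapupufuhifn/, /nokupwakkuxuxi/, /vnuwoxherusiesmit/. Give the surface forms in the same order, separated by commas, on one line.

bappfhfn, nokpwakkxxi, vnuwoxherusiesmit

/bapupufuhifn/: /u/ is a high vowel flanked by voiceless consonants /p/ and /p/, so it deletes. /u/ is a high vowel flanked by voiceless consonants /p/ and /f/, so it deletes. /u/ is a high vowel flanked by voiceless consonants /f/ and /h/, so it deletes. /i/ is a high vowel flanked by voiceless consonants /h/ and /f/, so it deletes. → [bappfhfn].
/nokupwakkuxuxi/: /u/ is a high vowel flanked by voiceless consonants /k/ and /p/, so it deletes. /u/ is a high vowel flanked by voiceless consonants /k/ and /x/, so it deletes. /u/ is a high vowel flanked by voiceless consonants /x/ and /x/, so it deletes. → [nokpwakkxxi].
/vnuwoxherusiesmit/: the rule's environment is not met; surfaces unchanged as [vnuwoxherusiesmit].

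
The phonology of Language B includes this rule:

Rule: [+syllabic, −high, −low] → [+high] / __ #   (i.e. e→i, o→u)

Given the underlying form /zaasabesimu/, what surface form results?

zaasabesimu

No segment of /zaasabesimu/ meets the structural description of the rule, so the form surfaces unchanged.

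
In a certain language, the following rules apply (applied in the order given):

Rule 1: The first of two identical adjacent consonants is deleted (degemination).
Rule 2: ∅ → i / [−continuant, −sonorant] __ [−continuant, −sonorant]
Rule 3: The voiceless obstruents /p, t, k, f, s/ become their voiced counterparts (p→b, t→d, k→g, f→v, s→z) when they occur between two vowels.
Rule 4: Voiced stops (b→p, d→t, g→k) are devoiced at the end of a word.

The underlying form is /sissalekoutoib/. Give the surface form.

sizalegoudoip

Rule 1 (degemination): /ss/ is a geminate; the first /s/ deletes. /sissalekoutoib/ → sisalekoutoib.
Rule 2 (stop-cluster i-epenthesis): no segment meets the environment; /sisalekoutoib/ is unchanged.
Rule 3 (intervocalic voicing): /s/ is a voiceless obstruent between vowels /i/ and /a/, so it voices to [z]. /k/ is a voiceless obstruent between vowels /e/ and /o/, so it voices to [g]. /t/ is a voiceless obstruent between vowels /u/ and /o/, so it voices to [d]. /sisalekoutoib/ → sizalegoudoib.
Rule 4 (final devoicing): /b/ is a voiced stop in word-final position, so it devoices to [p]. /sizalegoudoib/ → sizalegoudoip.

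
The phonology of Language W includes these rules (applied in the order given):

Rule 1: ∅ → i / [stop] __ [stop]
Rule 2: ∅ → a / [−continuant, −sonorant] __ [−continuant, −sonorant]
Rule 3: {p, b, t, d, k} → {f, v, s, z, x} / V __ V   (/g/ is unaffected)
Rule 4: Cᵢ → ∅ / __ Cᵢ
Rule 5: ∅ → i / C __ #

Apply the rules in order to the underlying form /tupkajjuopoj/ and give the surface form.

Rule 1 (stop-cluster i-epenthesis): /p/ and /k/ form a stop–stop cluster, so [i] is inserted between them. /tupkajjuopoj/ → tupikajjuopoj.
Rule 2 (stop-cluster a-epenthesis): no segment meets the environment; /tupikajjuopoj/ is unchanged.
Rule 3 (intervocalic spirantization): /p/ is a stop between vowels /u/ and /i/, so it spirantizes to the fricative [f]. /k/ is a stop between vowels /i/ and /a/, so it spirantizes to the fricative [x]. /p/ is a stop between vowels /o/ and /o/, so it spirantizes to the fricative [f]. /tupikajjuopoj/ → tufixajjuofoj.
Rule 4 (degemination): /jj/ is a geminate; the first /j/ deletes. /tufixajjuofoj/ → tufixajuofoj.
Rule 5 (final i-epenthesis): the form ends in the consonant /j/, so [i] is inserted word-finally. /tufixajuofoj/ → tufixajuofoji.

tufixajuofoji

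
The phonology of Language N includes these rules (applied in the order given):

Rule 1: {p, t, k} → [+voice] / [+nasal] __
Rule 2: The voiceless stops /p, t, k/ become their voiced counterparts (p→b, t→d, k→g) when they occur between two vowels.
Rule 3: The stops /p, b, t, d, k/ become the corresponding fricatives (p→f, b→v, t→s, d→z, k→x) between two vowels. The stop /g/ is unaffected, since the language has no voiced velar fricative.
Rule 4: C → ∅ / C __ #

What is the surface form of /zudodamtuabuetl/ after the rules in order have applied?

zuzozamduavuet

Rule 1 (post-nasal voicing): /t/ is a voiceless stop immediately after the nasal /m/, so it voices to [d]. /zudodamtuabuetl/ → zudodamduabuetl.
Rule 2 (intervocalic voicing): no segment meets the environment; /zudodamduabuetl/ is unchanged.
Rule 3 (intervocalic spirantization): /d/ is a stop between vowels /u/ and /o/, so it spirantizes to the fricative [z]. /d/ is a stop between vowels /o/ and /a/, so it spirantizes to the fricative [z]. /b/ is a stop between vowels /a/ and /u/, so it spirantizes to the fricative [v]. /zudodamduabuetl/ → zuzozamduavuetl.
Rule 4 (final cluster simplification): /l/ is the second consonant of a word-final cluster /tl/, so it deletes. /zuzozamduavuetl/ → zuzozamduavuet.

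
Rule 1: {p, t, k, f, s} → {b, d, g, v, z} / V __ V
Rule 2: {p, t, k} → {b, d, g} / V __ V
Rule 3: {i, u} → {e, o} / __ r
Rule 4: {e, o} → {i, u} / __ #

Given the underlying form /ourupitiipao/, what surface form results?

oorubidiibau

Rule 1 (intervocalic voicing): /p/ is a voiceless obstruent between vowels /u/ and /i/, so it voices to [b]. /t/ is a voiceless obstruent between vowels /i/ and /i/, so it voices to [d]. /p/ is a voiceless obstruent between vowels /i/ and /a/, so it voices to [b]. /ourupitiipao/ → ourubidiibao.
Rule 2 (intervocalic voicing): no segment meets the environment; /ourubidiibao/ is unchanged.
Rule 3 (pre-rhotic lowering): /u/ is a high vowel immediately before /r/, so it lowers to [o]. /ourubidiibao/ → oorubidiibao.
Rule 4 (final vowel raising): /o/ is a mid vowel in word-final position, so it raises to [u]. /oorubidiibao/ → oorubidiibau.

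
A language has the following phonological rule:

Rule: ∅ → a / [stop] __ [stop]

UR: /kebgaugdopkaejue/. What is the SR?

kebagaugadopakaejue

/b/ and /g/ form a stop–stop cluster, so [a] is inserted between them.
/g/ and /d/ form a stop–stop cluster, so [a] is inserted between them.
/p/ and /k/ form a stop–stop cluster, so [a] is inserted between them.
Surface form: [kebagaugadopakaejue].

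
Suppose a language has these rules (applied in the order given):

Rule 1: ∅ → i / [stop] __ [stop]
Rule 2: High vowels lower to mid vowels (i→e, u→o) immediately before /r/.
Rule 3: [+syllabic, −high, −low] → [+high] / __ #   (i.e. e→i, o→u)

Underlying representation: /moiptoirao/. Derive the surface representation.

moipitoerau

Rule 1 (stop-cluster i-epenthesis): /p/ and /t/ form a stop–stop cluster, so [i] is inserted between them. /moiptoirao/ → moipitoirao.
Rule 2 (pre-rhotic lowering): /i/ is a high vowel immediately before /r/, so it lowers to [e]. /moipitoirao/ → moipitoerao.
Rule 3 (final vowel raising): /o/ is a mid vowel in word-final position, so it raises to [u]. /moipitoerao/ → moipitoerau.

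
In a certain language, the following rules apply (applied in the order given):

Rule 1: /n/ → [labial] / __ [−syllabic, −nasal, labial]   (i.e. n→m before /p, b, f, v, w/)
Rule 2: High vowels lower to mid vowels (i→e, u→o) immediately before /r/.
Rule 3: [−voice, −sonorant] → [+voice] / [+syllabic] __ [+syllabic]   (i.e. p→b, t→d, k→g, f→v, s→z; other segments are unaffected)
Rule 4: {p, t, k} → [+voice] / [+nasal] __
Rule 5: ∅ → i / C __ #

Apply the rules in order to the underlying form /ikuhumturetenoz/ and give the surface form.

iguhumdoredenozi

Rule 1 (nasal place assimilation): no segment meets the environment; /ikuhumturetenoz/ is unchanged.
Rule 2 (pre-rhotic lowering): /u/ is a high vowel immediately before /r/, so it lowers to [o]. /ikuhumturetenoz/ → ikuhumtoretenoz.
Rule 3 (intervocalic voicing): /k/ is a voiceless obstruent between vowels /i/ and /u/, so it voices to [g]. /t/ is a voiceless obstruent between vowels /e/ and /e/, so it voices to [d]. /ikuhumtoretenoz/ → iguhumtoredenoz.
Rule 4 (post-nasal voicing): /t/ is a voiceless stop immediately after the nasal /m/, so it voices to [d]. /iguhumtoredenoz/ → iguhumdoredenoz.
Rule 5 (final i-epenthesis): the form ends in the consonant /z/, so [i] is inserted word-finally. /iguhumdoredenoz/ → iguhumdoredenozi.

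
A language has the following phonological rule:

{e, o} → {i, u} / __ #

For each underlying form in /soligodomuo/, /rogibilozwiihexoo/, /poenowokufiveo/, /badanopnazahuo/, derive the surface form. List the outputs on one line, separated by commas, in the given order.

/soligodomuo/: /o/ is a mid vowel in word-final position, so it raises to [u]. → [soligodomuu].
/rogibilozwiihexoo/: /o/ is a mid vowel in word-final position, so it raises to [u]. → [rogibilozwiihexou].
/poenowokufiveo/: /o/ is a mid vowel in word-final position, so it raises to [u]. → [poenowokufiveu].
/badanopnazahuo/: /o/ is a mid vowel in word-final position, so it raises to [u]. → [badanopnazahuu].

soligodomuu, rogibilozwiihexou, poenowokufiveu, badanopnazahuu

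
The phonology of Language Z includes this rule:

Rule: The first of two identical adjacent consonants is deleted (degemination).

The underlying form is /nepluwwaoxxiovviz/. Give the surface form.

nepluwaoxioviz

/ww/ is a geminate; the first /w/ deletes.
/xx/ is a geminate; the first /x/ deletes.
/vv/ is a geminate; the first /v/ deletes.
Surface form: [nepluwaoxioviz].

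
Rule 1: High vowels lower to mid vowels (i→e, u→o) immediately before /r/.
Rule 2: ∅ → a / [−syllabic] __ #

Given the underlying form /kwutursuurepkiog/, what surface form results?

kwutorsuorepkioga

Rule 1 (pre-rhotic lowering): /u/ is a high vowel immediately before /r/, so it lowers to [o]. /u/ is a high vowel immediately before /r/, so it lowers to [o]. /kwutursuurepkiog/ → kwutorsuorepkiog.
Rule 2 (final a-epenthesis): the form ends in the consonant /g/, so [a] is inserted word-finally. /kwutorsuorepkiog/ → kwutorsuorepkioga.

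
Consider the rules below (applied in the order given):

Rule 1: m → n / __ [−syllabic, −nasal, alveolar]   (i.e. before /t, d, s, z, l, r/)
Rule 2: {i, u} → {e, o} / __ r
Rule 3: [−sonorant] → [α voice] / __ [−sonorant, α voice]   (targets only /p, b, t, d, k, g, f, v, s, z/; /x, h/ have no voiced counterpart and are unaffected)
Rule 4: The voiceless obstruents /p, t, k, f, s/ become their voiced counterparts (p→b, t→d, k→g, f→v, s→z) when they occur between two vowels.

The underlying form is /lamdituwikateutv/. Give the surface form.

landiduwigadeudv

Rule 1 (nasal place assimilation): /m/ precedes the alveolar consonant /d/, so it assimilates in place to [n]. /lamdituwikateutv/ → landituwikateutv.
Rule 2 (pre-rhotic lowering): no segment meets the environment; /landituwikateutv/ is unchanged.
Rule 3 (regressive voicing assimilation): /t/ precedes the voiced obstruent /v/, so it voices to [d] by assimilation. /landituwikateutv/ → landituwikateudv.
Rule 4 (intervocalic voicing): /t/ is a voiceless obstruent between vowels /i/ and /u/, so it voices to [d]. /k/ is a voiceless obstruent between vowels /i/ and /a/, so it voices to [g]. /t/ is a voiceless obstruent between vowels /a/ and /e/, so it voices to [d]. /landituwikateudv/ → landiduwigadeudv.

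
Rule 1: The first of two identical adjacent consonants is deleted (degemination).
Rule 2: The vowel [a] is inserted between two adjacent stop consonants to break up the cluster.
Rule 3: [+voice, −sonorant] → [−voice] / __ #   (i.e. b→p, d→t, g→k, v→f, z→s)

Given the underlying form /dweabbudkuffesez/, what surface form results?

dweabudakufeses

Rule 1 (degemination): /bb/ is a geminate; the first /b/ deletes. /ff/ is a geminate; the first /f/ deletes. /dweabbudkuffesez/ → dweabudkufesez.
Rule 2 (stop-cluster a-epenthesis): /d/ and /k/ form a stop–stop cluster, so [a] is inserted between them. /dweabudkufesez/ → dweabudakufesez.
Rule 3 (final devoicing): /z/ is a voiced obstruent in word-final position, so it devoices to [s]. /dweabudakufesez/ → dweabudakufeses.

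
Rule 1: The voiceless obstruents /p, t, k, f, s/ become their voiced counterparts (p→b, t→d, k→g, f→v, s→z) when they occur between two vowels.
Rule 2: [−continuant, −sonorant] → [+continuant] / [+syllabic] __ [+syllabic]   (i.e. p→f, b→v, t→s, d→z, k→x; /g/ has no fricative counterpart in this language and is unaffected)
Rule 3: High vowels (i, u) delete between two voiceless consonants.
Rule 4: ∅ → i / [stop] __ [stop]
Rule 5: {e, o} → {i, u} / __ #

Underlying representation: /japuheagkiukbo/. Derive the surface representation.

javuheagikiukibu

Rule 1 (intervocalic voicing): /p/ is a voiceless obstruent between vowels /a/ and /u/, so it voices to [b]. /japuheagkiukbo/ → jabuheagkiukbo.
Rule 2 (intervocalic spirantization): /b/ is a stop between vowels /a/ and /u/, so it spirantizes to the fricative [v]. /jabuheagkiukbo/ → javuheagkiukbo.
Rule 3 (high vowel syncope): no segment meets the environment; /javuheagkiukbo/ is unchanged.
Rule 4 (stop-cluster i-epenthesis): /g/ and /k/ form a stop–stop cluster, so [i] is inserted between them. /k/ and /b/ form a stop–stop cluster, so [i] is inserted between them. /javuheagkiukbo/ → javuheagikiukibo.
Rule 5 (final vowel raising): /o/ is a mid vowel in word-final position, so it raises to [u]. /javuheagikiukibo/ → javuheagikiukibu.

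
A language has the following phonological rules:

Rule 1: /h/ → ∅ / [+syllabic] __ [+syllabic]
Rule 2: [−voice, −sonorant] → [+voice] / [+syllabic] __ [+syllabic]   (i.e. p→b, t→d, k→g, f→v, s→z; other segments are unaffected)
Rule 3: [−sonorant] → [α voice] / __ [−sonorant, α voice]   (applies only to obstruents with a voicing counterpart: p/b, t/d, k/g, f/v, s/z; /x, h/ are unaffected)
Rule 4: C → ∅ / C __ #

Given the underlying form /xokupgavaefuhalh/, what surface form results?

xogubgavaevual

Rule 1 (intervocalic h-deletion): /h/ occurs between vowels /u/ and /a/, so it deletes. /xokupgavaefuhalh/ → xokupgavaefualh.
Rule 2 (intervocalic voicing): /k/ is a voiceless obstruent between vowels /o/ and /u/, so it voices to [g]. /f/ is a voiceless obstruent between vowels /e/ and /u/, so it voices to [v]. /xokupgavaefualh/ → xogupgavaevualh.
Rule 3 (regressive voicing assimilation): /p/ precedes the voiced obstruent /g/, so it voices to [b] by assimilation. /xogupgavaevualh/ → xogubgavaevualh.
Rule 4 (final cluster simplification): /h/ is the second consonant of a word-final cluster /lh/, so it deletes. /xogubgavaevualh/ → xogubgavaevual.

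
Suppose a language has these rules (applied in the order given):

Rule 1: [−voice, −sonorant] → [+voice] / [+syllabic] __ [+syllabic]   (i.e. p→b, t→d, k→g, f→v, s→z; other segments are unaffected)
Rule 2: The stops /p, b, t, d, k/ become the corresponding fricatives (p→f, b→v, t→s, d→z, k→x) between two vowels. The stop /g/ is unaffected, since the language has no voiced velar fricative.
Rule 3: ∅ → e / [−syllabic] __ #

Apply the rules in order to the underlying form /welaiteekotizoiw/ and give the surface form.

welaizeegozizoiwe

Rule 1 (intervocalic voicing): /t/ is a voiceless obstruent between vowels /i/ and /e/, so it voices to [d]. /k/ is a voiceless obstruent between vowels /e/ and /o/, so it voices to [g]. /t/ is a voiceless obstruent between vowels /o/ and /i/, so it voices to [d]. /welaiteekotizoiw/ → welaideegodizoiw.
Rule 2 (intervocalic spirantization): /d/ is a stop between vowels /i/ and /e/, so it spirantizes to the fricative [z]. /d/ is a stop between vowels /o/ and /i/, so it spirantizes to the fricative [z]. /welaideegodizoiw/ → welaizeegozizoiw.
Rule 3 (final e-epenthesis): the form ends in the consonant /w/, so [e] is inserted word-finally. /welaizeegozizoiw/ → welaizeegozizoiwe.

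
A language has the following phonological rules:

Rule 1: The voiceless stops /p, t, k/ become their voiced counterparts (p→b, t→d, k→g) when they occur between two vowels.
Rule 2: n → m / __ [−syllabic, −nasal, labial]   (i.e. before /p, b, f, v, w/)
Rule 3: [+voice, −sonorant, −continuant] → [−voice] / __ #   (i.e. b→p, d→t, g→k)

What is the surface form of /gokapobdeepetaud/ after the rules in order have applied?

gogabobdeebedaut

Rule 1 (intervocalic voicing): /k/ is a voiceless stop between vowels /o/ and /a/, so it voices to [g]. /p/ is a voiceless stop between vowels /a/ and /o/, so it voices to [b]. /p/ is a voiceless stop between vowels /e/ and /e/, so it voices to [b]. /t/ is a voiceless stop between vowels /e/ and /a/, so it voices to [d]. /gokapobdeepetaud/ → gogabobdeebedaud.
Rule 2 (nasal place assimilation): no segment meets the environment; /gogabobdeebedaud/ is unchanged.
Rule 3 (final devoicing): /d/ is a voiced stop in word-final position, so it devoices to [t]. /gogabobdeebedaud/ → gogabobdeebedaut.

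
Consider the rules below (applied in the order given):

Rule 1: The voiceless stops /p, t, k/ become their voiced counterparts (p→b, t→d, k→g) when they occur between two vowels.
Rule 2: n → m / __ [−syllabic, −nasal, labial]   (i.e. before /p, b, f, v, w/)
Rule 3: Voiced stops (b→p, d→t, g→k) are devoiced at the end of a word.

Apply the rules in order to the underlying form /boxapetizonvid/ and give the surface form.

Rule 1 (intervocalic voicing): /p/ is a voiceless stop between vowels /a/ and /e/, so it voices to [b]. /t/ is a voiceless stop between vowels /e/ and /i/, so it voices to [d]. /boxapetizonvid/ → boxabedizonvid.
Rule 2 (nasal place assimilation): /n/ precedes the labial consonant /v/, so it assimilates in place to [m]. /boxabedizonvid/ → boxabedizomvid.
Rule 3 (final devoicing): /d/ is a voiced stop in word-final position, so it devoices to [t]. /boxabedizomvid/ → boxabedizomvit.

boxabedizomvit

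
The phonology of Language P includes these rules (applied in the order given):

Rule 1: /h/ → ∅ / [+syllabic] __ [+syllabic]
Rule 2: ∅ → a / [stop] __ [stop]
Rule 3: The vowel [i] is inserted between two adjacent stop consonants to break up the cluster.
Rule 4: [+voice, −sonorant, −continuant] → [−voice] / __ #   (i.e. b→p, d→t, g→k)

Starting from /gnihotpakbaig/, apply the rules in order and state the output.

Rule 1 (intervocalic h-deletion): /h/ occurs between vowels /i/ and /o/, so it deletes. /gnihotpakbaig/ → gniotpakbaig.
Rule 2 (stop-cluster a-epenthesis): /t/ and /p/ form a stop–stop cluster, so [a] is inserted between them. /k/ and /b/ form a stop–stop cluster, so [a] is inserted between them. /gniotpakbaig/ → gniotapakabaig.
Rule 3 (stop-cluster i-epenthesis): no segment meets the environment; /gniotapakabaig/ is unchanged.
Rule 4 (final devoicing): /g/ is a voiced stop in word-final position, so it devoices to [k]. /gniotapakabaig/ → gniotapakabaik.

gniotapakabaik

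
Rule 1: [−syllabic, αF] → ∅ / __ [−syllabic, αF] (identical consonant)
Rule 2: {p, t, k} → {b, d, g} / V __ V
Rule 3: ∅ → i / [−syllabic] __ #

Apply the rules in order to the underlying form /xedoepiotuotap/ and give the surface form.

xedoebioduodapi

Rule 1 (degemination): no segment meets the environment; /xedoepiotuotap/ is unchanged.
Rule 2 (intervocalic voicing): /p/ is a voiceless stop between vowels /e/ and /i/, so it voices to [b]. /t/ is a voiceless stop between vowels /o/ and /u/, so it voices to [d]. /t/ is a voiceless stop between vowels /o/ and /a/, so it voices to [d]. /xedoepiotuotap/ → xedoebioduodap.
Rule 3 (final i-epenthesis): the form ends in the consonant /p/, so [i] is inserted word-finally. /xedoebioduodap/ → xedoebioduodapi.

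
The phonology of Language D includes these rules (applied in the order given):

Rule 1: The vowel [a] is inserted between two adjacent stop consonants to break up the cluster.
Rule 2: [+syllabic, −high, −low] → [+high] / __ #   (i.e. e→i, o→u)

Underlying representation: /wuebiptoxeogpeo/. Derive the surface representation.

Rule 1 (stop-cluster a-epenthesis): /p/ and /t/ form a stop–stop cluster, so [a] is inserted between them. /g/ and /p/ form a stop–stop cluster, so [a] is inserted between them. /wuebiptoxeogpeo/ → wuebipatoxeogapeo.
Rule 2 (final vowel raising): /o/ is a mid vowel in word-final position, so it raises to [u]. /wuebipatoxeogapeo/ → wuebipatoxeogapeu.

wuebipatoxeogapeu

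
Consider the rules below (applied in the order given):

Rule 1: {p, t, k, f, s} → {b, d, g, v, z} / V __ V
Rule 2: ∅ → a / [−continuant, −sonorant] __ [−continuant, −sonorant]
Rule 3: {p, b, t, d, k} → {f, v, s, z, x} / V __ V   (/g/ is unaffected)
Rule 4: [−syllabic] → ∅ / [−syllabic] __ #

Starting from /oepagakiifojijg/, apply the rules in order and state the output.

oevagagiivojij

Rule 1 (intervocalic voicing): /p/ is a voiceless obstruent between vowels /e/ and /a/, so it voices to [b]. /k/ is a voiceless obstruent between vowels /a/ and /i/, so it voices to [g]. /f/ is a voiceless obstruent between vowels /i/ and /o/, so it voices to [v]. /oepagakiifojijg/ → oebagagiivojijg.
Rule 2 (stop-cluster a-epenthesis): no segment meets the environment; /oebagagiivojijg/ is unchanged.
Rule 3 (intervocalic spirantization): /b/ is a stop between vowels /e/ and /a/, so it spirantizes to the fricative [v]. /oebagagiivojijg/ → oevagagiivojijg.
Rule 4 (final cluster simplification): /g/ is the second consonant of a word-final cluster /jg/, so it deletes. /oevagagiivojijg/ → oevagagiivojij.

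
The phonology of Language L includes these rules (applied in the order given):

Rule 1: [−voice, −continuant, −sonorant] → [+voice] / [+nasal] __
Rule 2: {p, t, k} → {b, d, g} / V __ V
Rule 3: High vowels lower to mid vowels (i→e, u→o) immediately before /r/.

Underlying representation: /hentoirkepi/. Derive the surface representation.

hendoerkebi

Rule 1 (post-nasal voicing): /t/ is a voiceless stop immediately after the nasal /n/, so it voices to [d]. /hentoirkepi/ → hendoirkepi.
Rule 2 (intervocalic voicing): /p/ is a voiceless stop between vowels /e/ and /i/, so it voices to [b]. /hendoirkepi/ → hendoirkebi.
Rule 3 (pre-rhotic lowering): /i/ is a high vowel immediately before /r/, so it lowers to [e]. /hendoirkebi/ → hendoerkebi.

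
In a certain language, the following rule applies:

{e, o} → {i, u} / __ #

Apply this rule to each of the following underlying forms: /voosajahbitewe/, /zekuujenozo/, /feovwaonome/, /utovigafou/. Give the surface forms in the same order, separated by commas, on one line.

voosajahbitewi, zekuujenozu, feovwaonomi, utovigafou

/voosajahbitewe/: /e/ is a mid vowel in word-final position, so it raises to [i]. → [voosajahbitewi].
/zekuujenozo/: /o/ is a mid vowel in word-final position, so it raises to [u]. → [zekuujenozu].
/feovwaonome/: /e/ is a mid vowel in word-final position, so it raises to [i]. → [feovwaonomi].
/utovigafou/: the rule's environment is not met; surfaces unchanged as [utovigafou].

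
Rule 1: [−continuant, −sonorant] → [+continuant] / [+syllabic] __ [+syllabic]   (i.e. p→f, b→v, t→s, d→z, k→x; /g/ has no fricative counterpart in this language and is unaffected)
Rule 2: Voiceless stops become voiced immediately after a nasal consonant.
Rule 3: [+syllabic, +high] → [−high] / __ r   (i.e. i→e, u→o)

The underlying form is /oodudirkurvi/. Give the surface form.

oozuzerkorvi

Rule 1 (intervocalic spirantization): /d/ is a stop between vowels /o/ and /u/, so it spirantizes to the fricative [z]. /d/ is a stop between vowels /u/ and /i/, so it spirantizes to the fricative [z]. /oodudirkurvi/ → oozuzirkurvi.
Rule 2 (post-nasal voicing): no segment meets the environment; /oozuzirkurvi/ is unchanged.
Rule 3 (pre-rhotic lowering): /i/ is a high vowel immediately before /r/, so it lowers to [e]. /u/ is a high vowel immediately before /r/, so it lowers to [o]. /oozuzirkurvi/ → oozuzerkorvi.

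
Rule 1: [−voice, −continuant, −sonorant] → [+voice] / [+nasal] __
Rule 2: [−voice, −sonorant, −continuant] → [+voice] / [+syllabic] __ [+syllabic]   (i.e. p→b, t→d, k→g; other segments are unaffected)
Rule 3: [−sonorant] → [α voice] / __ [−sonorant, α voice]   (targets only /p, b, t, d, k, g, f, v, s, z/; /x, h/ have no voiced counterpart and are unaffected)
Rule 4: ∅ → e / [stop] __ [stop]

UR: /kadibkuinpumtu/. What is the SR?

Rule 1 (post-nasal voicing): /p/ is a voiceless stop immediately after the nasal /n/, so it voices to [b]. /t/ is a voiceless stop immediately after the nasal /m/, so it voices to [d]. /kadibkuinpumtu/ → kadibkuinbumdu.
Rule 2 (intervocalic voicing): no segment meets the environment; /kadibkuinbumdu/ is unchanged.
Rule 3 (regressive voicing assimilation): /b/ precedes the voiceless obstruent /k/, so it devoices to [p] by assimilation. /kadibkuinbumdu/ → kadipkuinbumdu.
Rule 4 (stop-cluster e-epenthesis): /p/ and /k/ form a stop–stop cluster, so [e] is inserted between them. /kadipkuinbumdu/ → kadipekuinbumdu.

kadipekuinbumdu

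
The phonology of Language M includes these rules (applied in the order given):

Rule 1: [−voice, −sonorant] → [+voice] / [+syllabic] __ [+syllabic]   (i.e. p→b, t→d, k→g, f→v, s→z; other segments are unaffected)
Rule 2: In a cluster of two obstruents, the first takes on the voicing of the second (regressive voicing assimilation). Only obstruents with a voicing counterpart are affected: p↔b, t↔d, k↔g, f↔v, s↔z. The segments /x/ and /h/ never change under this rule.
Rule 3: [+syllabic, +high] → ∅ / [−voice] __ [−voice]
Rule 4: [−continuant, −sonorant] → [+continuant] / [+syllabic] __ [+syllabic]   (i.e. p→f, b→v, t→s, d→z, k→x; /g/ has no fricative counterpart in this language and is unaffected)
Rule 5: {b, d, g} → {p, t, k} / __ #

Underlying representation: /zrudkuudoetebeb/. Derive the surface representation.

zrutkuuzoezevep

Rule 1 (intervocalic voicing): /t/ is a voiceless obstruent between vowels /e/ and /e/, so it voices to [d]. /zrudkuudoetebeb/ → zrudkuudoedebeb.
Rule 2 (regressive voicing assimilation): /d/ precedes the voiceless obstruent /k/, so it devoices to [t] by assimilation. /zrudkuudoedebeb/ → zrutkuudoedebeb.
Rule 3 (high vowel syncope): no segment meets the environment; /zrutkuudoedebeb/ is unchanged.
Rule 4 (intervocalic spirantization): /d/ is a stop between vowels /u/ and /o/, so it spirantizes to the fricative [z]. /d/ is a stop between vowels /e/ and /e/, so it spirantizes to the fricative [z]. /b/ is a stop between vowels /e/ and /e/, so it spirantizes to the fricative [v]. /zrutkuudoedebeb/ → zrutkuuzoezeveb.
Rule 5 (final devoicing): /b/ is a voiced stop in word-final position, so it devoices to [p]. /zrutkuuzoezeveb/ → zrutkuuzoezevep.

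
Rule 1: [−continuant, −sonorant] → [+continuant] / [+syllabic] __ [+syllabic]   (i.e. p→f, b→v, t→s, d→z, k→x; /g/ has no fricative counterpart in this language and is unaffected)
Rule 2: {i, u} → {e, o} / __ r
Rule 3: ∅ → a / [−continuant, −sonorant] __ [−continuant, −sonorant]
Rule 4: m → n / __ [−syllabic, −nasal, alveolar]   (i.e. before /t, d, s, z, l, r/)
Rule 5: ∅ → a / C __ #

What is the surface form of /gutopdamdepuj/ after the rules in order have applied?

Rule 1 (intervocalic spirantization): /t/ is a stop between vowels /u/ and /o/, so it spirantizes to the fricative [s]. /p/ is a stop between vowels /e/ and /u/, so it spirantizes to the fricative [f]. /gutopdamdepuj/ → gusopdamdefuj.
Rule 2 (pre-rhotic lowering): no segment meets the environment; /gusopdamdefuj/ is unchanged.
Rule 3 (stop-cluster a-epenthesis): /p/ and /d/ form a stop–stop cluster, so [a] is inserted between them. /gusopdamdefuj/ → gusopadamdefuj.
Rule 4 (nasal place assimilation): /m/ precedes the alveolar consonant /d/, so it assimilates in place to [n]. /gusopadamdefuj/ → gusopadandefuj.
Rule 5 (final a-epenthesis): the form ends in the consonant /j/, so [a] is inserted word-finally. /gusopadandefuj/ → gusopadandefuja.

gusopadandefuja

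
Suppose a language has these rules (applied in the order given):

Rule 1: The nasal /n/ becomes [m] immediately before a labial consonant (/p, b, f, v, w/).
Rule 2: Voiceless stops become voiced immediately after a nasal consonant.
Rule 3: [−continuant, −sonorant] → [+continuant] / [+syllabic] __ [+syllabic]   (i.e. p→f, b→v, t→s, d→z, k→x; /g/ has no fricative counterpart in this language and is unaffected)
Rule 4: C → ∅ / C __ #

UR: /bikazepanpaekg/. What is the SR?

bixazefambaek

Rule 1 (nasal place assimilation): /n/ precedes the labial consonant /p/, so it assimilates in place to [m]. /bikazepanpaekg/ → bikazepampaekg.
Rule 2 (post-nasal voicing): /p/ is a voiceless stop immediately after the nasal /m/, so it voices to [b]. /bikazepampaekg/ → bikazepambaekg.
Rule 3 (intervocalic spirantization): /k/ is a stop between vowels /i/ and /a/, so it spirantizes to the fricative [x]. /p/ is a stop between vowels /e/ and /a/, so it spirantizes to the fricative [f]. /bikazepambaekg/ → bixazefambaekg.
Rule 4 (final cluster simplification): /g/ is the second consonant of a word-final cluster /kg/, so it deletes. /bixazefambaekg/ → bixazefambaek.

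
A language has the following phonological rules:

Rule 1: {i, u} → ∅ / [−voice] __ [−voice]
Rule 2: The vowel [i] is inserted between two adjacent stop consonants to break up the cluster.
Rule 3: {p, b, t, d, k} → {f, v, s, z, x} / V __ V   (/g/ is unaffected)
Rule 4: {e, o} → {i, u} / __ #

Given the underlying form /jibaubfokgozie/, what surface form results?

jivaubfoxigozii

Rule 1 (high vowel syncope): no segment meets the environment; /jibaubfokgozie/ is unchanged.
Rule 2 (stop-cluster i-epenthesis): /k/ and /g/ form a stop–stop cluster, so [i] is inserted between them. /jibaubfokgozie/ → jibaubfokigozie.
Rule 3 (intervocalic spirantization): /b/ is a stop between vowels /i/ and /a/, so it spirantizes to the fricative [v]. /k/ is a stop between vowels /o/ and /i/, so it spirantizes to the fricative [x]. /jibaubfokigozie/ → jivaubfoxigozie.
Rule 4 (final vowel raising): /e/ is a mid vowel in word-final position, so it raises to [i]. /jivaubfoxigozie/ → jivaubfoxigozii.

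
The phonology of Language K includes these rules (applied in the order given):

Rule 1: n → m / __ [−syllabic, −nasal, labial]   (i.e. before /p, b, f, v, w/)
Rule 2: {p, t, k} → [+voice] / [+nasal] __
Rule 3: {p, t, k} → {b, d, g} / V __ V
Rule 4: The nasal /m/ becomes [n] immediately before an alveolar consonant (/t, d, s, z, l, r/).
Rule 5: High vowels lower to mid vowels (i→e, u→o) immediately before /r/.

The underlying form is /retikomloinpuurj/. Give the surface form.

redigonloimbuorj

Rule 1 (nasal place assimilation): /n/ precedes the labial consonant /p/, so it assimilates in place to [m]. /retikomloinpuurj/ → retikomloimpuurj.
Rule 2 (post-nasal voicing): /p/ is a voiceless stop immediately after the nasal /m/, so it voices to [b]. /retikomloimpuurj/ → retikomloimbuurj.
Rule 3 (intervocalic voicing): /t/ is a voiceless stop between vowels /e/ and /i/, so it voices to [d]. /k/ is a voiceless stop between vowels /i/ and /o/, so it voices to [g]. /retikomloimbuurj/ → redigomloimbuurj.
Rule 4 (nasal place assimilation): /m/ precedes the alveolar consonant /l/, so it assimilates in place to [n]. /redigomloimbuurj/ → redigonloimbuurj.
Rule 5 (pre-rhotic lowering): /u/ is a high vowel immediately before /r/, so it lowers to [o]. /redigonloimbuurj/ → redigonloimbuorj.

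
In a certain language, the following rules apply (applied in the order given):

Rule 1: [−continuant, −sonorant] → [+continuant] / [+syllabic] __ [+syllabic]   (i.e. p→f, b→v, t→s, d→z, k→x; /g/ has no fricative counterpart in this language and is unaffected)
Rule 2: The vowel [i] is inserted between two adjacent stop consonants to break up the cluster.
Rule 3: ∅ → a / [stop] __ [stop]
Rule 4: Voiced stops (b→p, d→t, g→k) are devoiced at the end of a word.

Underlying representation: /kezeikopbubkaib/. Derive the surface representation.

kezeixopibubikaip

Rule 1 (intervocalic spirantization): /k/ is a stop between vowels /i/ and /o/, so it spirantizes to the fricative [x]. /kezeikopbubkaib/ → kezeixopbubkaib.
Rule 2 (stop-cluster i-epenthesis): /p/ and /b/ form a stop–stop cluster, so [i] is inserted between them. /b/ and /k/ form a stop–stop cluster, so [i] is inserted between them. /kezeixopbubkaib/ → kezeixopibubikaib.
Rule 3 (stop-cluster a-epenthesis): no segment meets the environment; /kezeixopibubikaib/ is unchanged.
Rule 4 (final devoicing): /b/ is a voiced stop in word-final position, so it devoices to [p]. /kezeixopibubikaib/ → kezeixopibubikaip.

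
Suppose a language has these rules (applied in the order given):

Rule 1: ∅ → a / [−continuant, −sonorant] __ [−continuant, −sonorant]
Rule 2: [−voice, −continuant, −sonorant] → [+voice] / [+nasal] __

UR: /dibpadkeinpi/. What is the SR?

Rule 1 (stop-cluster a-epenthesis): /b/ and /p/ form a stop–stop cluster, so [a] is inserted between them. /d/ and /k/ form a stop–stop cluster, so [a] is inserted between them. /dibpadkeinpi/ → dibapadakeinpi.
Rule 2 (post-nasal voicing): /p/ is a voiceless stop immediately after the nasal /n/, so it voices to [b]. /dibapadakeinpi/ → dibapadakeinbi.

dibapadakeinbi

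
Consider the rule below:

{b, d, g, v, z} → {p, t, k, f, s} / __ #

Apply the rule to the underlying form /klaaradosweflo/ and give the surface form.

No segment of /klaaradosweflo/ meets the structural description of the rule, so the form surfaces unchanged.

klaaradosweflo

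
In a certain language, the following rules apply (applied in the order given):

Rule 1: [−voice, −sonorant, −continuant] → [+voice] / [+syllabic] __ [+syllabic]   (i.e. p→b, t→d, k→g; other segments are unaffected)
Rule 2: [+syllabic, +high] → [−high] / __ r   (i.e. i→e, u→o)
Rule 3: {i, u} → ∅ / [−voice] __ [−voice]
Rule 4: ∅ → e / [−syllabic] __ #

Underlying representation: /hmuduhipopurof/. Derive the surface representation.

hmuduhiboborofe

Rule 1 (intervocalic voicing): /p/ is a voiceless stop between vowels /i/ and /o/, so it voices to [b]. /p/ is a voiceless stop between vowels /o/ and /u/, so it voices to [b]. /hmuduhipopurof/ → hmuduhiboburof.
Rule 2 (pre-rhotic lowering): /u/ is a high vowel immediately before /r/, so it lowers to [o]. /hmuduhiboburof/ → hmuduhiboborof.
Rule 3 (high vowel syncope): no segment meets the environment; /hmuduhiboborof/ is unchanged.
Rule 4 (final e-epenthesis): the form ends in the consonant /f/, so [e] is inserted word-finally. /hmuduhiboborof/ → hmuduhiboborofe.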